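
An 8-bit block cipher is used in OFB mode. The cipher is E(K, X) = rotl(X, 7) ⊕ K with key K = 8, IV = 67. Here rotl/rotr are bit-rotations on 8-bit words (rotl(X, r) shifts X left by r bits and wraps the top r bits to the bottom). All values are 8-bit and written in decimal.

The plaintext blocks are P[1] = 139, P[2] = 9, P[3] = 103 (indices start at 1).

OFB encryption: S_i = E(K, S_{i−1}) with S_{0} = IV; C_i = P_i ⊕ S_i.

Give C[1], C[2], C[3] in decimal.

C[1]: S = E(K, 67) = 169; 139 ⊕ 169 = 34.
C[2]: S = E(K, 169) = 220; 9 ⊕ 220 = 213.
C[3]: S = E(K, 220) = 102; 103 ⊕ 102 = 1.

C[1] = 34, C[2] = 213, C[3] = 1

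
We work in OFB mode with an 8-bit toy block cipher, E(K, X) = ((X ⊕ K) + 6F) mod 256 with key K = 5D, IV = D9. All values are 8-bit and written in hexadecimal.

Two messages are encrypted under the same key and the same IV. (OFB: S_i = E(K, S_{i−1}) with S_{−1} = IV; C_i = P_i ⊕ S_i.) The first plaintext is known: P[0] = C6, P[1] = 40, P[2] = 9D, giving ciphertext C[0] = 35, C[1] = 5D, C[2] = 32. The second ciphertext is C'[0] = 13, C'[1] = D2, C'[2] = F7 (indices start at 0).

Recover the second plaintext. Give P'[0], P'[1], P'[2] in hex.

P'[0] = E0, P'[1] = CF, P'[2] = 58

In OFB with a reused IV, both messages share the same keystream S_i, so C_i ⊕ C'_i = P_i ⊕ P'_i and thus P'_i = P_i ⊕ C_i ⊕ C'_i.
P'[0]: C6 ⊕ 35 ⊕ 13 = E0.
P'[1]: 40 ⊕ 5D ⊕ D2 = CF.
P'[2]: 9D ⊕ 32 ⊕ F7 = 58.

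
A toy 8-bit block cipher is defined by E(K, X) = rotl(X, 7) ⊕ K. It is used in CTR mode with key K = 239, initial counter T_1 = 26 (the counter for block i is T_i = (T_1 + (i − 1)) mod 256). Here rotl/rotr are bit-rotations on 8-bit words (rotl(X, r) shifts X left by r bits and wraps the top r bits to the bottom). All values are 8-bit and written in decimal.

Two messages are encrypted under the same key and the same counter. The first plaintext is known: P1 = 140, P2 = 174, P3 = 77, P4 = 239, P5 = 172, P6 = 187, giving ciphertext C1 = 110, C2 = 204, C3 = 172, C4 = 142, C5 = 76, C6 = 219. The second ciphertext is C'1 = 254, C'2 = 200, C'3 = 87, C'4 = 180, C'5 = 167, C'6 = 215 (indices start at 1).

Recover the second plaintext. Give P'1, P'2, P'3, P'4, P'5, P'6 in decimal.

In CTR with a reused counter, both messages share the same keystream S_i, so C_i ⊕ C'_i = P_i ⊕ P'_i and thus P'_i = P_i ⊕ C_i ⊕ C'_i.
P'1: 140 ⊕ 110 ⊕ 254 = 28.
P'2: 174 ⊕ 204 ⊕ 200 = 170.
P'3: 77 ⊕ 172 ⊕ 87 = 182.
P'4: 239 ⊕ 142 ⊕ 180 = 213.
P'5: 172 ⊕ 76 ⊕ 167 = 71.
P'6: 187 ⊕ 219 ⊕ 215 = 183.

P'1 = 28, P'2 = 170, P'3 = 182, P'4 = 213, P'5 = 71, P'6 = 183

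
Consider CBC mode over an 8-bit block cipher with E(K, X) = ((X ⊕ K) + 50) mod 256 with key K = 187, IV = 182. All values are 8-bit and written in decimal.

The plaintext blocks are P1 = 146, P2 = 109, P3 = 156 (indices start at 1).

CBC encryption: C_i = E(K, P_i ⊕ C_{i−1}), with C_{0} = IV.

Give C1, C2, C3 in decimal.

C1: P1 ⊕ 182 = 36; E(K, 36) = 209.
C2: P2 ⊕ 209 = 188; E(K, 188) = 57.
C3: P3 ⊕ 57 = 165; E(K, 165) = 80.

C1 = 209, C2 = 57, C3 = 80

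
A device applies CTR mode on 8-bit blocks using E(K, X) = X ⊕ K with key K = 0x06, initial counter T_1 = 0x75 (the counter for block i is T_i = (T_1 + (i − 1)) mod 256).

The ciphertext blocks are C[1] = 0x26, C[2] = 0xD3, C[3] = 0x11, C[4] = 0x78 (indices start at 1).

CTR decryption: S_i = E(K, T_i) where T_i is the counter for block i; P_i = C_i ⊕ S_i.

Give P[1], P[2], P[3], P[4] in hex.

P[1]: T = 0x75, S = E(K, T) = 0x73; 0x26 ⊕ 0x73 = 0x55.
P[2]: T = 0x76, S = E(K, T) = 0x70; 0xD3 ⊕ 0x70 = 0xA3.
P[3]: T = 0x77, S = E(K, T) = 0x71; 0x11 ⊕ 0x71 = 0x60.
P[4]: T = 0x78, S = E(K, T) = 0x7E; 0x78 ⊕ 0x7E = 0x06.

P[1] = 0x55, P[2] = 0xA3, P[3] = 0x60, P[4] = 0x06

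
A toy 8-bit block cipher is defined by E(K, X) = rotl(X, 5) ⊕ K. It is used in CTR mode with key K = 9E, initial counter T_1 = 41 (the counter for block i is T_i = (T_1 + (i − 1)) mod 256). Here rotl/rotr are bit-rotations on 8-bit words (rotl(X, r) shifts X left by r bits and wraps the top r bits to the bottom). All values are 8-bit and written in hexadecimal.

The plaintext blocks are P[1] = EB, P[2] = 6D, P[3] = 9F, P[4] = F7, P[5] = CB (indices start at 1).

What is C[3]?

CTR encryption: S_i = E(K, T_i) where T_i is the counter for block i; C_i = P_i ⊕ S_i.
C[1]: T = 41, S = E(K, T) = B6; EB ⊕ B6 = 5D.
C[2]: T = 42, S = E(K, T) = D6; 6D ⊕ D6 = BB.
C[3]: T = 43, S = E(K, T) = F6; 9F ⊕ F6 = 69.

C[3] = 69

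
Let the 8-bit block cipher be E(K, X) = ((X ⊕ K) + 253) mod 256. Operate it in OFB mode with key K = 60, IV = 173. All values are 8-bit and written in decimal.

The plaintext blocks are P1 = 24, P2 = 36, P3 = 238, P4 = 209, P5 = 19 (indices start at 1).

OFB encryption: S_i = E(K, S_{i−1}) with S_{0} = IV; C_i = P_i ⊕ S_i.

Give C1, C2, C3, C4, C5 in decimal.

C1 = 150, C2 = 139, C3 = 126, C4 = 120, C5 = 129

C1: S = E(K, 173) = 142; 24 ⊕ 142 = 150.
C2: S = E(K, 142) = 175; 36 ⊕ 175 = 139.
C3: S = E(K, 175) = 144; 238 ⊕ 144 = 126.
C4: S = E(K, 144) = 169; 209 ⊕ 169 = 120.
C5: S = E(K, 169) = 146; 19 ⊕ 146 = 129.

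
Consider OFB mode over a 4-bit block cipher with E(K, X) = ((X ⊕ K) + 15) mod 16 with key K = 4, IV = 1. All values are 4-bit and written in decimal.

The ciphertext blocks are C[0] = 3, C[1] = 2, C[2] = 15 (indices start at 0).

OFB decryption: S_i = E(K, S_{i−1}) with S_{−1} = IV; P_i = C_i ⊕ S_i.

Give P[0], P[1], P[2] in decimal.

P[0] = 7, P[1] = 13, P[2] = 5

P[0]: S = E(K, 1) = 4; 3 ⊕ 4 = 7.
P[1]: S = E(K, 4) = 15; 2 ⊕ 15 = 13.
P[2]: S = E(K, 15) = 10; 15 ⊕ 10 = 5.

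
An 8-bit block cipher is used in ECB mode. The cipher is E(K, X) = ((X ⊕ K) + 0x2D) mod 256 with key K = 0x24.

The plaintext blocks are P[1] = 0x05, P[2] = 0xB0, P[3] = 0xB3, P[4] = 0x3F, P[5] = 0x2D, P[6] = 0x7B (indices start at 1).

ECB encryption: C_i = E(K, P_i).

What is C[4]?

C[4] = 0x48

C[4]: E(K, 0x3F) = 0x48.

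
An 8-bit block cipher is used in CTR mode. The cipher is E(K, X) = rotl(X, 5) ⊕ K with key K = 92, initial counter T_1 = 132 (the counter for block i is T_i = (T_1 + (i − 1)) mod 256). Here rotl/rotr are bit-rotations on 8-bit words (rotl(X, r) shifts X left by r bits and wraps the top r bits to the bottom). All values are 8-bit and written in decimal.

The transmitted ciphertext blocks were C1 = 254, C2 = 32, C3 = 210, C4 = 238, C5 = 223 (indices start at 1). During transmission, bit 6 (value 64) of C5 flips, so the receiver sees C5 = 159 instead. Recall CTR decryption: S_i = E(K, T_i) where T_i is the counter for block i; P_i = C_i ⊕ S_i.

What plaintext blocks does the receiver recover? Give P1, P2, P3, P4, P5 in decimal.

P1 = 50, P2 = 204, P3 = 94, P4 = 66, P5 = 210

Only C5 changed, to 159. In CTR, a change in C_i flips the same bit in P_i only; the keystream is unaffected. Decrypting the received ciphertext:
P1: T = 132, S = E(K, T) = 204; 254 ⊕ 204 = 50.
P2: T = 133, S = E(K, T) = 236; 32 ⊕ 236 = 204.
P3: T = 134, S = E(K, T) = 140; 210 ⊕ 140 = 94.
P4: T = 135, S = E(K, T) = 172; 238 ⊕ 172 = 66.
P5: T = 136, S = E(K, T) = 77; 159 ⊕ 77 = 210.
Blocks that differ from the original plaintext: P5.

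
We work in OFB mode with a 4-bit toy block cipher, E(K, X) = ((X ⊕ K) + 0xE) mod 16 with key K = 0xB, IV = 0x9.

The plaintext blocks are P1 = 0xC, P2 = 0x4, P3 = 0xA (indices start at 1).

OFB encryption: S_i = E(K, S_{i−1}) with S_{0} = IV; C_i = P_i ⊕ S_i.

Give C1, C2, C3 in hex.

C1: S = E(K, 0x9) = 0x0; 0xC ⊕ 0x0 = 0xC.
C2: S = E(K, 0x0) = 0x9; 0x4 ⊕ 0x9 = 0xD.
C3: S = E(K, 0x9) = 0x0; 0xA ⊕ 0x0 = 0xA.

C1 = 0xC, C2 = 0xD, C3 = 0xA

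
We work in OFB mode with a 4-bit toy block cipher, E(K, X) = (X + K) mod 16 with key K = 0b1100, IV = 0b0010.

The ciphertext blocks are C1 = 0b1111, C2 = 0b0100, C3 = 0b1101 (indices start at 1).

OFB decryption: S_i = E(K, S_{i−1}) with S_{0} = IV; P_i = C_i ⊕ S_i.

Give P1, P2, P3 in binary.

P1: S = E(K, 0b0010) = 0b1110; 0b1111 ⊕ 0b1110 = 0b0001.
P2: S = E(K, 0b1110) = 0b1010; 0b0100 ⊕ 0b1010 = 0b1110.
P3: S = E(K, 0b1010) = 0b0110; 0b1101 ⊕ 0b0110 = 0b1011.

P1 = 0b0001, P2 = 0b1110, P3 = 0b1011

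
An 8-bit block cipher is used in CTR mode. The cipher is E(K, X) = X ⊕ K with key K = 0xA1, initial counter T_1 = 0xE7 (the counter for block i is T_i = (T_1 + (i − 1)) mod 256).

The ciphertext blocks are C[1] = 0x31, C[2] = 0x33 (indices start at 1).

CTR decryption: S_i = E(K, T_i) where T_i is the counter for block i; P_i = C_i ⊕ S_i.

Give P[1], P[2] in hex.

P[1]: T = 0xE7, S = E(K, T) = 0x46; 0x31 ⊕ 0x46 = 0x77.
P[2]: T = 0xE8, S = E(K, T) = 0x49; 0x33 ⊕ 0x49 = 0x7A.

P[1] = 0x77, P[2] = 0x7A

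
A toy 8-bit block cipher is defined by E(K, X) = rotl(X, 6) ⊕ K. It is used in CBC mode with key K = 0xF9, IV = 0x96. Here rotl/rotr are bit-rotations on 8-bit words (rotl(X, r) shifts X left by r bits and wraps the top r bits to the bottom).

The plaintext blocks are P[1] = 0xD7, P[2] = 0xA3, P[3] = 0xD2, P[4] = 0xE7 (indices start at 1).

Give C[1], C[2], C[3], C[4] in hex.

C[1] = 0xA9, C[2] = 0x7B, C[3] = 0x93, C[4] = 0xE4

CBC encryption: C_i = E(K, P_i ⊕ C_{i−1}), with C_{0} = IV.
C[1]: P[1] ⊕ 0x96 = 0x41; E(K, 0x41) = 0xA9.
C[2]: P[2] ⊕ 0xA9 = 0x0A; E(K, 0x0A) = 0x7B.
C[3]: P[3] ⊕ 0x7B = 0xA9; E(K, 0xA9) = 0x93.
C[4]: P[4] ⊕ 0x93 = 0x74; E(K, 0x74) = 0xE4.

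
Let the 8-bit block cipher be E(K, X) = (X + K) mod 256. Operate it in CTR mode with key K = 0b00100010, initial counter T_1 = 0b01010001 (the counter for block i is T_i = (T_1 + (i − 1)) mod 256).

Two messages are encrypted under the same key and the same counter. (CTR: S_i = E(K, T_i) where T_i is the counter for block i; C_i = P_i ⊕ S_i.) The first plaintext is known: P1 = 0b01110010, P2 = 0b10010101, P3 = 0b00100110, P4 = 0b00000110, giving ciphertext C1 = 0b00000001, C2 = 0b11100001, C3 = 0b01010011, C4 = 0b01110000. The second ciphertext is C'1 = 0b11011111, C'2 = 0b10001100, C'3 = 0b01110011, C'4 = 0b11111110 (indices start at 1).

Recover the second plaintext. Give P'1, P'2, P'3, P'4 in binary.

In CTR with a reused counter, both messages share the same keystream S_i, so C_i ⊕ C'_i = P_i ⊕ P'_i and thus P'_i = P_i ⊕ C_i ⊕ C'_i.
P'1: 0b01110010 ⊕ 0b00000001 ⊕ 0b11011111 = 0b10101100.
P'2: 0b10010101 ⊕ 0b11100001 ⊕ 0b10001100 = 0b11111000.
P'3: 0b00100110 ⊕ 0b01010011 ⊕ 0b01110011 = 0b00000110.
P'4: 0b00000110 ⊕ 0b01110000 ⊕ 0b11111110 = 0b10001000.

P'1 = 0b10101100, P'2 = 0b11111000, P'3 = 0b00000110, P'4 = 0b10001000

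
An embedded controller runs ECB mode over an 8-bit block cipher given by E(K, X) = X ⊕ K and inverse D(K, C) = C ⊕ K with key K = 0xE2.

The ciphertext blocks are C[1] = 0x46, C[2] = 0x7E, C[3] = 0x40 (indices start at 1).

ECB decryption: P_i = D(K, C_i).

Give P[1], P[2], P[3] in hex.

P[1]: D(K, 0x46) = 0xA4.
P[2]: D(K, 0x7E) = 0x9C.
P[3]: D(K, 0x40) = 0xA2.

P[1] = 0xA4, P[2] = 0x9C, P[3] = 0xA2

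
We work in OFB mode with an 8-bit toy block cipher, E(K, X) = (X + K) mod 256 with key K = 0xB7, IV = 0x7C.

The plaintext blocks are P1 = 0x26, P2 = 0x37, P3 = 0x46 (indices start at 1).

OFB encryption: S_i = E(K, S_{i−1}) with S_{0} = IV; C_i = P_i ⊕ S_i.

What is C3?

C1: S = E(K, 0x7C) = 0x33; 0x26 ⊕ 0x33 = 0x15.
C2: S = E(K, 0x33) = 0xEA; 0x37 ⊕ 0xEA = 0xDD.
C3: S = E(K, 0xEA) = 0xA1; 0x46 ⊕ 0xA1 = 0xE7.

C3 = 0xE7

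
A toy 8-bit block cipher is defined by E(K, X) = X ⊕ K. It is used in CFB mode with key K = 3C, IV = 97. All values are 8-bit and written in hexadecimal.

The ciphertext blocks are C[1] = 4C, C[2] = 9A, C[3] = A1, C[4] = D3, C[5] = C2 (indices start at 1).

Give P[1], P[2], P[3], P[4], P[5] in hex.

P[1] = E7, P[2] = EA, P[3] = 07, P[4] = 4E, P[5] = 2D

CFB decryption: P_i = C_i ⊕ E(K, C_{i−1}), with C_{0} = IV.
P[1]: E(K, 97) = AB; 4C ⊕ AB = E7.
P[2]: E(K, 4C) = 70; 9A ⊕ 70 = EA.
P[3]: E(K, 9A) = A6; A1 ⊕ A6 = 07.
P[4]: E(K, A1) = 9D; D3 ⊕ 9D = 4E.
P[5]: E(K, D3) = EF; C2 ⊕ EF = 2D.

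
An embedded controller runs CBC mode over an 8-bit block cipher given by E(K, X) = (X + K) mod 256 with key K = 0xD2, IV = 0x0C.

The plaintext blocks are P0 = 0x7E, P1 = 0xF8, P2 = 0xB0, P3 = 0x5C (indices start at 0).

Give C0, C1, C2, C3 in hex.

C0 = 0x44, C1 = 0x8E, C2 = 0x10, C3 = 0x1E

CBC encryption: C_i = E(K, P_i ⊕ C_{i−1}), with C_{−1} = IV.
C0: P0 ⊕ 0x0C = 0x72; E(K, 0x72) = 0x44.
C1: P1 ⊕ 0x44 = 0xBC; E(K, 0xBC) = 0x8E.
C2: P2 ⊕ 0x8E = 0x3E; E(K, 0x3E) = 0x10.
C3: P3 ⊕ 0x10 = 0x4C; E(K, 0x4C) = 0x1E.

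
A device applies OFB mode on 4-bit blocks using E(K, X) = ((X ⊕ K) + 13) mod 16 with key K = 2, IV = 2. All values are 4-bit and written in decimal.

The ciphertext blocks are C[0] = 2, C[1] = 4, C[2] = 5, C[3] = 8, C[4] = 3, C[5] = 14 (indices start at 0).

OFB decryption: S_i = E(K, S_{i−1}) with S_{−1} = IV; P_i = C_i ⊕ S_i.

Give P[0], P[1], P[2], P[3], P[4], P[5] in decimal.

P[0]: S = E(K, 2) = 13; 2 ⊕ 13 = 15.
P[1]: S = E(K, 13) = 12; 4 ⊕ 12 = 8.
P[2]: S = E(K, 12) = 11; 5 ⊕ 11 = 14.
P[3]: S = E(K, 11) = 6; 8 ⊕ 6 = 14.
P[4]: S = E(K, 6) = 1; 3 ⊕ 1 = 2.
P[5]: S = E(K, 1) = 0; 14 ⊕ 0 = 14.

P[0] = 15, P[1] = 8, P[2] = 14, P[3] = 14, P[4] = 2, P[5] = 14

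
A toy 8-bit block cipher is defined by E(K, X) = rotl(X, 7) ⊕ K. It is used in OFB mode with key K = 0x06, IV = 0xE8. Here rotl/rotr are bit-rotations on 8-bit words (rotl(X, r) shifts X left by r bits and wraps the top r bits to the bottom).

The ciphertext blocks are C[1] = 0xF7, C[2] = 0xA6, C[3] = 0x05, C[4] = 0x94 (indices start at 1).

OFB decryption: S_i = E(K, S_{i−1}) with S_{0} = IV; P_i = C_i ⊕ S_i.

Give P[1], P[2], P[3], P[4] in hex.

P[1] = 0x85, P[2] = 0x99, P[3] = 0x9C, P[4] = 0x5E

P[1]: S = E(K, 0xE8) = 0x72; 0xF7 ⊕ 0x72 = 0x85.
P[2]: S = E(K, 0x72) = 0x3F; 0xA6 ⊕ 0x3F = 0x99.
P[3]: S = E(K, 0x3F) = 0x99; 0x05 ⊕ 0x99 = 0x9C.
P[4]: S = E(K, 0x99) = 0xCA; 0x94 ⊕ 0xCA = 0x5E.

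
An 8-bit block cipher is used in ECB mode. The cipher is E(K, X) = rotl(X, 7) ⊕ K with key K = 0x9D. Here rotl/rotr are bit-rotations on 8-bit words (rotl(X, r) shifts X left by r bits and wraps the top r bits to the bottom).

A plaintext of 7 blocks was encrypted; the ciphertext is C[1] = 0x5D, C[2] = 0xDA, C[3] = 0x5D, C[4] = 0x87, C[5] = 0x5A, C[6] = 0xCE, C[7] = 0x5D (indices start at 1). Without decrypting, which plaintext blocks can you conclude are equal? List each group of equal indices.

P[1] = P[3] = P[7]

ECB encrypts each block independently with the same key, so equal ciphertext blocks imply equal plaintext blocks.
C[1] = C[3] = C[7] = 0x5D, so P[1] = P[3] = P[7].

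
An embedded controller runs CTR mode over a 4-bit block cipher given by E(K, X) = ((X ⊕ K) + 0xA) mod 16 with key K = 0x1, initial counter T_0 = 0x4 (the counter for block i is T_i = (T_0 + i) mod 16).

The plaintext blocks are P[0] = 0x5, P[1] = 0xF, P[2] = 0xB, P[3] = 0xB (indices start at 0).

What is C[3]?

CTR encryption: S_i = E(K, T_i) where T_i is the counter for block i; C_i = P_i ⊕ S_i.
C[0]: T = 0x4, S = E(K, T) = 0xF; 0x5 ⊕ 0xF = 0xA.
C[1]: T = 0x5, S = E(K, T) = 0xE; 0xF ⊕ 0xE = 0x1.
C[2]: T = 0x6, S = E(K, T) = 0x1; 0xB ⊕ 0x1 = 0xA.
C[3]: T = 0x7, S = E(K, T) = 0x0; 0xB ⊕ 0x0 = 0xB.

C[3] = 0xB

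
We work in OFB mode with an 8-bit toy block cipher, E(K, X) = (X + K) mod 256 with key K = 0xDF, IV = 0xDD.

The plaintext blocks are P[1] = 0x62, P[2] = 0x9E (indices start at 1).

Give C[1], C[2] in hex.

OFB encryption: S_i = E(K, S_{i−1}) with S_{0} = IV; C_i = P_i ⊕ S_i.
C[1]: S = E(K, 0xDD) = 0xBC; 0x62 ⊕ 0xBC = 0xDE.
C[2]: S = E(K, 0xBC) = 0x9B; 0x9E ⊕ 0x9B = 0x05.

C[1] = 0xDE, C[2] = 0x05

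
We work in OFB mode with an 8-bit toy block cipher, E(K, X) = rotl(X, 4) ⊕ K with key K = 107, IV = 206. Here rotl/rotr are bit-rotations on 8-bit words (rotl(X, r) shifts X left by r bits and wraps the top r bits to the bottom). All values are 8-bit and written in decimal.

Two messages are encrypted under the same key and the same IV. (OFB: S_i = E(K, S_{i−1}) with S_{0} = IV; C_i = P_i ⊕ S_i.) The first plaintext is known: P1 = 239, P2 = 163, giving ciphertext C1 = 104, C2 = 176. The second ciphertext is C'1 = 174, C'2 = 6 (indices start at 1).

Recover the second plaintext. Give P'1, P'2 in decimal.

P'1 = 41, P'2 = 21

In OFB with a reused IV, both messages share the same keystream S_i, so C_i ⊕ C'_i = P_i ⊕ P'_i and thus P'_i = P_i ⊕ C_i ⊕ C'_i.
P'1: 239 ⊕ 104 ⊕ 174 = 41.
P'2: 163 ⊕ 176 ⊕ 6 = 21.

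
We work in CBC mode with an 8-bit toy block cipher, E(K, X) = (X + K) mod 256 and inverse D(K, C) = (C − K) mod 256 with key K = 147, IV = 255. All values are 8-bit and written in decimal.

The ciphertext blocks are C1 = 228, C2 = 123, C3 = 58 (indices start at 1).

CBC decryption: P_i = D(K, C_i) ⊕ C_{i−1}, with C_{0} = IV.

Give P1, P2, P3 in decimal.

P1 = 174, P2 = 12, P3 = 220

P1: D(K, 228) = 81; 81 ⊕ 255 = 174.
P2: D(K, 123) = 232; 232 ⊕ 228 = 12.
P3: D(K, 58) = 167; 167 ⊕ 123 = 220.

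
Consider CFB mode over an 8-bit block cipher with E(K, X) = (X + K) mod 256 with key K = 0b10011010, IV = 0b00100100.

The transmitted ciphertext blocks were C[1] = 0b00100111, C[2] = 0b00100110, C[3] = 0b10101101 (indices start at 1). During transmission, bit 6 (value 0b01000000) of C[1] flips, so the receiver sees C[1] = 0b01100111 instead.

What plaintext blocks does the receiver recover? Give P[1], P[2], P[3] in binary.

P[1] = 0b11011001, P[2] = 0b00100111, P[3] = 0b01101101

CFB decryption: P_i = C_i ⊕ E(K, C_{i−1}), with C_{0} = IV.
Only C[1] changed, to 0b01100111. In CFB, a change in C_i flips the same bit in P_i and garbles P_{i+1}. Decrypting the received ciphertext:
P[1]: E(K, 0b00100100) = 0b10111110; 0b01100111 ⊕ 0b10111110 = 0b11011001.
P[2]: E(K, 0b01100111) = 0b00000001; 0b00100110 ⊕ 0b00000001 = 0b00100111.
P[3]: E(K, 0b00100110) = 0b11000000; 0b10101101 ⊕ 0b11000000 = 0b01101101.
Blocks that differ from the original plaintext: P[1], P[2].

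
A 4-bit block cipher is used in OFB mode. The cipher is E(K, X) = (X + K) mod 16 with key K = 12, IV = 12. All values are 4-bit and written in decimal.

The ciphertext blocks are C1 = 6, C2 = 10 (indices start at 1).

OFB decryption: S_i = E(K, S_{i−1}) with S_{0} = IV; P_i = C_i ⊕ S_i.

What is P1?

P1: S = E(K, 12) = 8; 6 ⊕ 8 = 14.

P1 = 14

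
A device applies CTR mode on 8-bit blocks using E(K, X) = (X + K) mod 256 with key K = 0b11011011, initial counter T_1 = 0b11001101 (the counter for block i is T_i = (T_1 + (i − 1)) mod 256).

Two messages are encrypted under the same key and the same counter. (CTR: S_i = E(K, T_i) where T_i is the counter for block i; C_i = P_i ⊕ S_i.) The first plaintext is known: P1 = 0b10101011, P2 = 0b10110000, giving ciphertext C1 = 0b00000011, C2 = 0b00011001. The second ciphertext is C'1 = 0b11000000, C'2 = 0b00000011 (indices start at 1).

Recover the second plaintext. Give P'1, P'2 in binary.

In CTR with a reused counter, both messages share the same keystream S_i, so C_i ⊕ C'_i = P_i ⊕ P'_i and thus P'_i = P_i ⊕ C_i ⊕ C'_i.
P'1: 0b10101011 ⊕ 0b00000011 ⊕ 0b11000000 = 0b01101000.
P'2: 0b10110000 ⊕ 0b00011001 ⊕ 0b00000011 = 0b10101010.

P'1 = 0b01101000, P'2 = 0b10101010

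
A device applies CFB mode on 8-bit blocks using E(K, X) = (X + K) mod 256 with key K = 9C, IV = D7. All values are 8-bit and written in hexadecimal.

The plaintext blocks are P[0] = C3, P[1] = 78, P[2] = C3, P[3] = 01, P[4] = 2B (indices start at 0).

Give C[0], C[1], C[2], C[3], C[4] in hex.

C[0] = B0, C[1] = 34, C[2] = 13, C[3] = AE, C[4] = 61

CFB encryption: C_i = P_i ⊕ E(K, C_{i−1}), with C_{−1} = IV.
C[0]: E(K, D7) = 73; C3 ⊕ 73 = B0.
C[1]: E(K, B0) = 4C; 78 ⊕ 4C = 34.
C[2]: E(K, 34) = D0; C3 ⊕ D0 = 13.
C[3]: E(K, 13) = AF; 01 ⊕ AF = AE.
C[4]: E(K, AE) = 4A; 2B ⊕ 4A = 61.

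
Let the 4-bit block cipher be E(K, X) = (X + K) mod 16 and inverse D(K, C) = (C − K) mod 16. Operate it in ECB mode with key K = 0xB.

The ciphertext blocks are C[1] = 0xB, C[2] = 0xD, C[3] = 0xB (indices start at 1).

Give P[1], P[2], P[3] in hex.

ECB decryption: P_i = D(K, C_i).
P[1]: D(K, 0xB) = 0x0.
P[2]: D(K, 0xD) = 0x2.
P[3]: D(K, 0xB) = 0x0.

P[1] = 0x0, P[2] = 0x2, P[3] = 0x0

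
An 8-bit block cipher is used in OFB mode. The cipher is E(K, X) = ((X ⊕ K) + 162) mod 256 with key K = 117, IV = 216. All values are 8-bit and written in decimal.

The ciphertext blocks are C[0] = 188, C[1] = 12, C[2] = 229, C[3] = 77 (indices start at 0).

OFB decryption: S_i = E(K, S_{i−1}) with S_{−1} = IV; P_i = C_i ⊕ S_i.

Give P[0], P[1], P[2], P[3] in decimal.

P[0]: S = E(K, 216) = 79; 188 ⊕ 79 = 243.
P[1]: S = E(K, 79) = 220; 12 ⊕ 220 = 208.
P[2]: S = E(K, 220) = 75; 229 ⊕ 75 = 174.
P[3]: S = E(K, 75) = 224; 77 ⊕ 224 = 173.

P[0] = 243, P[1] = 208, P[2] = 174, P[3] = 173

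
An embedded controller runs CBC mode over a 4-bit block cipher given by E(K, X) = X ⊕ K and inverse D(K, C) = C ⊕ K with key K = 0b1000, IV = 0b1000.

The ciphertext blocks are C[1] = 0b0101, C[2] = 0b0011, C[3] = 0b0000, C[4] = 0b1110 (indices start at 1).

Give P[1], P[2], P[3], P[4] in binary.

CBC decryption: P_i = D(K, C_i) ⊕ C_{i−1}, with C_{0} = IV.
P[1]: D(K, 0b0101) = 0b1101; 0b1101 ⊕ 0b1000 = 0b0101.
P[2]: D(K, 0b0011) = 0b1011; 0b1011 ⊕ 0b0101 = 0b1110.
P[3]: D(K, 0b0000) = 0b1000; 0b1000 ⊕ 0b0011 = 0b1011.
P[4]: D(K, 0b1110) = 0b0110; 0b0110 ⊕ 0b0000 = 0b0110.

P[1] = 0b0101, P[2] = 0b1110, P[3] = 0b1011, P[4] = 0b0110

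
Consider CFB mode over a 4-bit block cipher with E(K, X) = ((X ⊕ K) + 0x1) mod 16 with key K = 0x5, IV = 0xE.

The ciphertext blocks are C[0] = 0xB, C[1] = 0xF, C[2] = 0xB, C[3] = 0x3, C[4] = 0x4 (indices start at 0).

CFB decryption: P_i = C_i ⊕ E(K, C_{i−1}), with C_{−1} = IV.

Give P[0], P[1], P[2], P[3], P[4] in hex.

P[0] = 0x7, P[1] = 0x0, P[2] = 0x0, P[3] = 0xC, P[4] = 0x3

P[0]: E(K, 0xE) = 0xC; 0xB ⊕ 0xC = 0x7.
P[1]: E(K, 0xB) = 0xF; 0xF ⊕ 0xF = 0x0.
P[2]: E(K, 0xF) = 0xB; 0xB ⊕ 0xB = 0x0.
P[3]: E(K, 0xB) = 0xF; 0x3 ⊕ 0xF = 0xC.
P[4]: E(K, 0x3) = 0x7; 0x4 ⊕ 0x7 = 0x3.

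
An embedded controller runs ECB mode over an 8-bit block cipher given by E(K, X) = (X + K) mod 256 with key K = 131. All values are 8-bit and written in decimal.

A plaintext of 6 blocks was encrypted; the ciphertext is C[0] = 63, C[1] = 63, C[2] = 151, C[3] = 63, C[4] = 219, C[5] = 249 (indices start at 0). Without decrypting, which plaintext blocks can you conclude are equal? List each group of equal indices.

P[0] = P[1] = P[3]

ECB encrypts each block independently with the same key, so equal ciphertext blocks imply equal plaintext blocks.
C[0] = C[1] = C[3] = 63, so P[0] = P[1] = P[3].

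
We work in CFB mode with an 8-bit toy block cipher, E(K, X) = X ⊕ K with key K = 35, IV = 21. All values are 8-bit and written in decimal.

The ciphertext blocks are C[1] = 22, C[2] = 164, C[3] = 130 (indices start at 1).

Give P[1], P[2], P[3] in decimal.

CFB decryption: P_i = C_i ⊕ E(K, C_{i−1}), with C_{0} = IV.
P[1]: E(K, 21) = 54; 22 ⊕ 54 = 32.
P[2]: E(K, 22) = 53; 164 ⊕ 53 = 145.
P[3]: E(K, 164) = 135; 130 ⊕ 135 = 5.

P[1] = 32, P[2] = 145, P[3] = 5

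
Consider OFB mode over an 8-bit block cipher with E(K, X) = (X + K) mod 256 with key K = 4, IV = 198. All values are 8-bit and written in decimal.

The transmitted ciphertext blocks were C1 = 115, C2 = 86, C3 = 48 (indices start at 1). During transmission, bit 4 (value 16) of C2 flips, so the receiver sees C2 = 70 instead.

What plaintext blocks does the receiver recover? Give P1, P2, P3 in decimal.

P1 = 185, P2 = 136, P3 = 226

OFB decryption: S_i = E(K, S_{i−1}) with S_{0} = IV; P_i = C_i ⊕ S_i.
Only C2 changed, to 70. In OFB, a change in C_i flips the same bit in P_i only; the keystream is unaffected. Decrypting the received ciphertext:
P1: S = E(K, 198) = 202; 115 ⊕ 202 = 185.
P2: S = E(K, 202) = 206; 70 ⊕ 206 = 136.
P3: S = E(K, 206) = 210; 48 ⊕ 210 = 226.
Blocks that differ from the original plaintext: P2.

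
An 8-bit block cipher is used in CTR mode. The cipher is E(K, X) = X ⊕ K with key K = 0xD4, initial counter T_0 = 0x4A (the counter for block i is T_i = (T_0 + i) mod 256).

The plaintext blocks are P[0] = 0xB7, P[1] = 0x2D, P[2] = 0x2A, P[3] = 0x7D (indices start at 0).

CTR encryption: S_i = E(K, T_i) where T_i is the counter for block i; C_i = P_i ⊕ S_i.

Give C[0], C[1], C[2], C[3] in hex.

C[0] = 0x29, C[1] = 0xB2, C[2] = 0xB2, C[3] = 0xE4

C[0]: T = 0x4A, S = E(K, T) = 0x9E; 0xB7 ⊕ 0x9E = 0x29.
C[1]: T = 0x4B, S = E(K, T) = 0x9F; 0x2D ⊕ 0x9F = 0xB2.
C[2]: T = 0x4C, S = E(K, T) = 0x98; 0x2A ⊕ 0x98 = 0xB2.
C[3]: T = 0x4D, S = E(K, T) = 0x99; 0x7D ⊕ 0x99 = 0xE4.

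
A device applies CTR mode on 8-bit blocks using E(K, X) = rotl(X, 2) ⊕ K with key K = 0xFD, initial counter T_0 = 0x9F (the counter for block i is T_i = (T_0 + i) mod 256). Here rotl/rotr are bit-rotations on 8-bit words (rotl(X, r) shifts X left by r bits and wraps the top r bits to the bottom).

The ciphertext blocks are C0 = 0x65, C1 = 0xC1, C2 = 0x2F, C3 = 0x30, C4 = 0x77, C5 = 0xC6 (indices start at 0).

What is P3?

P3 = 0x47

CTR decryption: S_i = E(K, T_i) where T_i is the counter for block i; P_i = C_i ⊕ S_i.
P3: T = 0xA2, S = E(K, T) = 0x77; 0x30 ⊕ 0x77 = 0x47.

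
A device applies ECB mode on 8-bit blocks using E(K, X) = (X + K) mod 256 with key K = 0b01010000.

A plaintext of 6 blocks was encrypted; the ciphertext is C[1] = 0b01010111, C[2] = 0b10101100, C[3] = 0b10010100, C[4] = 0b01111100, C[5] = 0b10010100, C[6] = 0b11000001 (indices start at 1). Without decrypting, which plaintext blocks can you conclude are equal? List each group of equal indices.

P[3] = P[5]

ECB encrypts each block independently with the same key, so equal ciphertext blocks imply equal plaintext blocks.
C[3] = C[5] = 0b10010100, so P[3] = P[5].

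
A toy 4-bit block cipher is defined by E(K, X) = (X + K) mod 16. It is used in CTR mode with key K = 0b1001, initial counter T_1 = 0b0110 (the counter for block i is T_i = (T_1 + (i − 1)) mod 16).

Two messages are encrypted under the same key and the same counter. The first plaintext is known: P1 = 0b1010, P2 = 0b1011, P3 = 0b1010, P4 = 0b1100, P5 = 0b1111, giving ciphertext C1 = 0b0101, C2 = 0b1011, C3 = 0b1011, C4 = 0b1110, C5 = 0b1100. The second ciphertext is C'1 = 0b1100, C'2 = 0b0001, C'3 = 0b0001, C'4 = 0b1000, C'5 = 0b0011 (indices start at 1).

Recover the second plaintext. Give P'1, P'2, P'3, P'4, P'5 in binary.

In CTR with a reused counter, both messages share the same keystream S_i, so C_i ⊕ C'_i = P_i ⊕ P'_i and thus P'_i = P_i ⊕ C_i ⊕ C'_i.
P'1: 0b1010 ⊕ 0b0101 ⊕ 0b1100 = 0b0011.
P'2: 0b1011 ⊕ 0b1011 ⊕ 0b0001 = 0b0001.
P'3: 0b1010 ⊕ 0b1011 ⊕ 0b0001 = 0b0000.
P'4: 0b1100 ⊕ 0b1110 ⊕ 0b1000 = 0b1010.
P'5: 0b1111 ⊕ 0b1100 ⊕ 0b0011 = 0b0000.

P'1 = 0b0011, P'2 = 0b0001, P'3 = 0b0000, P'4 = 0b1010, P'5 = 0b0000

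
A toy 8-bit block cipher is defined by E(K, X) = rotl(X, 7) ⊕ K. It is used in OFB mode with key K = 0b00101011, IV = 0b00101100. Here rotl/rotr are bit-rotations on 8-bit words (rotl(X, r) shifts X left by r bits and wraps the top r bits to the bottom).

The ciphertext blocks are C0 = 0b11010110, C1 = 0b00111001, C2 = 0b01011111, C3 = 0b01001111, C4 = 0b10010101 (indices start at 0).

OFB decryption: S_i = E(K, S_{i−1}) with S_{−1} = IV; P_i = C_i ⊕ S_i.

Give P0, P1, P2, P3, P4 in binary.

P0: S = E(K, 0b00101100) = 0b00111101; 0b11010110 ⊕ 0b00111101 = 0b11101011.
P1: S = E(K, 0b00111101) = 0b10110101; 0b00111001 ⊕ 0b10110101 = 0b10001100.
P2: S = E(K, 0b10110101) = 0b11110001; 0b01011111 ⊕ 0b11110001 = 0b10101110.
P3: S = E(K, 0b11110001) = 0b11010011; 0b01001111 ⊕ 0b11010011 = 0b10011100.
P4: S = E(K, 0b11010011) = 0b11000010; 0b10010101 ⊕ 0b11000010 = 0b01010111.

P0 = 0b11101011, P1 = 0b10001100, P2 = 0b10101110, P3 = 0b10011100, P4 = 0b01010111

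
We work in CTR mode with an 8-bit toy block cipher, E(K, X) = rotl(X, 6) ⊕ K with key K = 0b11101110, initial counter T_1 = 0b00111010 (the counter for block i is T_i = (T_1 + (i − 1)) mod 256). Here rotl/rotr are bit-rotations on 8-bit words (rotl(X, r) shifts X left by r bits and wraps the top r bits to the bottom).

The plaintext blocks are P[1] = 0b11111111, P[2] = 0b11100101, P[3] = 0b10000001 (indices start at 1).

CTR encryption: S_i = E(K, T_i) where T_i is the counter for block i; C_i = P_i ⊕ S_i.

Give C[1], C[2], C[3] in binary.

C[1] = 0b10011111, C[2] = 0b11000101, C[3] = 0b01100000

C[1]: T = 0b00111010, S = E(K, T) = 0b01100000; 0b11111111 ⊕ 0b01100000 = 0b10011111.
C[2]: T = 0b00111011, S = E(K, T) = 0b00100000; 0b11100101 ⊕ 0b00100000 = 0b11000101.
C[3]: T = 0b00111100, S = E(K, T) = 0b11100001; 0b10000001 ⊕ 0b11100001 = 0b01100000.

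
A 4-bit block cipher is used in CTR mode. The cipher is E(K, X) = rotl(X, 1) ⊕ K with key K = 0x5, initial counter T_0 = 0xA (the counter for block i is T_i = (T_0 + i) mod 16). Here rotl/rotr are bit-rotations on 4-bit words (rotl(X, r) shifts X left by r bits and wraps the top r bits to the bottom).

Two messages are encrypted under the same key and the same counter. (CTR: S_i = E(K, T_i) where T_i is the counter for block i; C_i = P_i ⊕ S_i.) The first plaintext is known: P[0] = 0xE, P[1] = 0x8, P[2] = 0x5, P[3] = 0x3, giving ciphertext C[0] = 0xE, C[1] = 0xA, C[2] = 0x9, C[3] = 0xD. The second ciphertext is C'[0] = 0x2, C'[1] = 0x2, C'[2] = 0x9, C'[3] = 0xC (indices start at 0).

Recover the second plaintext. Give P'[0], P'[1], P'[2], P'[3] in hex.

P'[0] = 0x2, P'[1] = 0x0, P'[2] = 0x5, P'[3] = 0x2

In CTR with a reused counter, both messages share the same keystream S_i, so C_i ⊕ C'_i = P_i ⊕ P'_i and thus P'_i = P_i ⊕ C_i ⊕ C'_i.
P'[0]: 0xE ⊕ 0xE ⊕ 0x2 = 0x2.
P'[1]: 0x8 ⊕ 0xA ⊕ 0x2 = 0x0.
P'[2]: 0x5 ⊕ 0x9 ⊕ 0x9 = 0x5.
P'[3]: 0x3 ⊕ 0xD ⊕ 0xC = 0x2.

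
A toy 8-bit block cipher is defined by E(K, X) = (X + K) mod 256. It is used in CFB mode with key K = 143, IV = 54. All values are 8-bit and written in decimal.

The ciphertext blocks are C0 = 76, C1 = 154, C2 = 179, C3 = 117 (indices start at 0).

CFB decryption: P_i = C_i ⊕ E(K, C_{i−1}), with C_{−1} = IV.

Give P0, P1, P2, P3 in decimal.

P0: E(K, 54) = 197; 76 ⊕ 197 = 137.
P1: E(K, 76) = 219; 154 ⊕ 219 = 65.
P2: E(K, 154) = 41; 179 ⊕ 41 = 154.
P3: E(K, 179) = 66; 117 ⊕ 66 = 55.

P0 = 137, P1 = 65, P2 = 154, P3 = 55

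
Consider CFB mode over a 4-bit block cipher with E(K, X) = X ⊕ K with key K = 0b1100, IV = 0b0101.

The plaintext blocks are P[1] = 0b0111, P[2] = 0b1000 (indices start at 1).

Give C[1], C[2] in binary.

CFB encryption: C_i = P_i ⊕ E(K, C_{i−1}), with C_{0} = IV.
C[1]: E(K, 0b0101) = 0b1001; 0b0111 ⊕ 0b1001 = 0b1110.
C[2]: E(K, 0b1110) = 0b0010; 0b1000 ⊕ 0b0010 = 0b1010.

C[1] = 0b1110, C[2] = 0b1010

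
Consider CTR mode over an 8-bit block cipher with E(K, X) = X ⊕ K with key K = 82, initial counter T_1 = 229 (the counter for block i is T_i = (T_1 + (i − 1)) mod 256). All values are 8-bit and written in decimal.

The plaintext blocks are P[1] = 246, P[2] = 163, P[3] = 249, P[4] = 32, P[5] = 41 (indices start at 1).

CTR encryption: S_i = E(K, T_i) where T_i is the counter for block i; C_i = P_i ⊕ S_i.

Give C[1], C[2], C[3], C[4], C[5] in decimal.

C[1]: T = 229, S = E(K, T) = 183; 246 ⊕ 183 = 65.
C[2]: T = 230, S = E(K, T) = 180; 163 ⊕ 180 = 23.
C[3]: T = 231, S = E(K, T) = 181; 249 ⊕ 181 = 76.
C[4]: T = 232, S = E(K, T) = 186; 32 ⊕ 186 = 154.
C[5]: T = 233, S = E(K, T) = 187; 41 ⊕ 187 = 146.

C[1] = 65, C[2] = 23, C[3] = 76, C[4] = 154, C[5] = 146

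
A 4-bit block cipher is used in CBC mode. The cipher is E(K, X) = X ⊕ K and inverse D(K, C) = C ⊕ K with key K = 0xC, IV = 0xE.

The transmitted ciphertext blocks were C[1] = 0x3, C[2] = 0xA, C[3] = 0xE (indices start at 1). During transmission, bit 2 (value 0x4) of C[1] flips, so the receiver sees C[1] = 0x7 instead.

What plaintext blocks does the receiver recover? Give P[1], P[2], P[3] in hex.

P[1] = 0x5, P[2] = 0x1, P[3] = 0x8

CBC decryption: P_i = D(K, C_i) ⊕ C_{i−1}, with C_{0} = IV.
Only C[1] changed, to 0x7. In CBC, a change in C_i garbles P_i and flips the same bit in P_{i+1}. Decrypting the received ciphertext:
P[1]: D(K, 0x7) = 0xB; 0xB ⊕ 0xE = 0x5.
P[2]: D(K, 0xA) = 0x6; 0x6 ⊕ 0x7 = 0x1.
P[3]: D(K, 0xE) = 0x2; 0x2 ⊕ 0xA = 0x8.
Blocks that differ from the original plaintext: P[1], P[2].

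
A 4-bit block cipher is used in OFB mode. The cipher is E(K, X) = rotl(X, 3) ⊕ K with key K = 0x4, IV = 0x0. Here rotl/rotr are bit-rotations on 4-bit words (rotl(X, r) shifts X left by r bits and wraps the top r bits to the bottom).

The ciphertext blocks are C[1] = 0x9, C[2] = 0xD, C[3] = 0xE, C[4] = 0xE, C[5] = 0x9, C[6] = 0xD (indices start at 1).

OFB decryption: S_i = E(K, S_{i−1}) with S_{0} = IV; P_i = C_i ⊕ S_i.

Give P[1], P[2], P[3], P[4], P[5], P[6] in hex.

P[1]: S = E(K, 0x0) = 0x4; 0x9 ⊕ 0x4 = 0xD.
P[2]: S = E(K, 0x4) = 0x6; 0xD ⊕ 0x6 = 0xB.
P[3]: S = E(K, 0x6) = 0x7; 0xE ⊕ 0x7 = 0x9.
P[4]: S = E(K, 0x7) = 0xF; 0xE ⊕ 0xF = 0x1.
P[5]: S = E(K, 0xF) = 0xB; 0x9 ⊕ 0xB = 0x2.
P[6]: S = E(K, 0xB) = 0x9; 0xD ⊕ 0x9 = 0x4.

P[1] = 0xD, P[2] = 0xB, P[3] = 0x9, P[4] = 0x1, P[5] = 0x2, P[6] = 0x4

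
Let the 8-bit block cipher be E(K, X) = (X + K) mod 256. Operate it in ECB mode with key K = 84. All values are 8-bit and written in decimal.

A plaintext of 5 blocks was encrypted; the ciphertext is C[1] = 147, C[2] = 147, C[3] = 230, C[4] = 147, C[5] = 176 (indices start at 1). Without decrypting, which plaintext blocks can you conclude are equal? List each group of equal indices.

ECB encrypts each block independently with the same key, so equal ciphertext blocks imply equal plaintext blocks.
C[1] = C[2] = C[4] = 147, so P[1] = P[2] = P[4].

P[1] = P[2] = P[4]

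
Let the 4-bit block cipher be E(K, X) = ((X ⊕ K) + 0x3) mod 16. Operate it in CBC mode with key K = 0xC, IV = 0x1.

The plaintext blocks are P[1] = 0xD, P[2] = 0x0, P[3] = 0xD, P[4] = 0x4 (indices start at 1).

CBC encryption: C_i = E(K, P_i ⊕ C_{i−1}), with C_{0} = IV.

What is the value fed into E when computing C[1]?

0xC

C[1]: P[1] ⊕ 0x1 = 0xC; E(K, 0xC) = 0x3.
So the input to E for block [1] is 0xC.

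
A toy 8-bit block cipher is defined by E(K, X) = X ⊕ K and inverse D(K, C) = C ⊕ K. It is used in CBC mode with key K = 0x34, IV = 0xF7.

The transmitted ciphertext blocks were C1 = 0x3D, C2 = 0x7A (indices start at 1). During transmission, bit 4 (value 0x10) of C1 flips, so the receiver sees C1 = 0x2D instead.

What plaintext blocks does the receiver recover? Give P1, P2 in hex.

P1 = 0xEE, P2 = 0x63

CBC decryption: P_i = D(K, C_i) ⊕ C_{i−1}, with C_{0} = IV.
Only C1 changed, to 0x2D. In CBC, a change in C_i garbles P_i and flips the same bit in P_{i+1}. Decrypting the received ciphertext:
P1: D(K, 0x2D) = 0x19; 0x19 ⊕ 0xF7 = 0xEE.
P2: D(K, 0x7A) = 0x4E; 0x4E ⊕ 0x2D = 0x63.
Blocks that differ from the original plaintext: P1, P2.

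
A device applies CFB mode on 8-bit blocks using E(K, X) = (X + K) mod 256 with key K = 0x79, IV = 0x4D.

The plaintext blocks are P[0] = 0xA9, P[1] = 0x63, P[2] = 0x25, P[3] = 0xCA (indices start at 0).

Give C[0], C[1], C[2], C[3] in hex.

C[0] = 0x6F, C[1] = 0x8B, C[2] = 0x21, C[3] = 0x50

CFB encryption: C_i = P_i ⊕ E(K, C_{i−1}), with C_{−1} = IV.
C[0]: E(K, 0x4D) = 0xC6; 0xA9 ⊕ 0xC6 = 0x6F.
C[1]: E(K, 0x6F) = 0xE8; 0x63 ⊕ 0xE8 = 0x8B.
C[2]: E(K, 0x8B) = 0x04; 0x25 ⊕ 0x04 = 0x21.
C[3]: E(K, 0x21) = 0x9A; 0xCA ⊕ 0x9A = 0x50.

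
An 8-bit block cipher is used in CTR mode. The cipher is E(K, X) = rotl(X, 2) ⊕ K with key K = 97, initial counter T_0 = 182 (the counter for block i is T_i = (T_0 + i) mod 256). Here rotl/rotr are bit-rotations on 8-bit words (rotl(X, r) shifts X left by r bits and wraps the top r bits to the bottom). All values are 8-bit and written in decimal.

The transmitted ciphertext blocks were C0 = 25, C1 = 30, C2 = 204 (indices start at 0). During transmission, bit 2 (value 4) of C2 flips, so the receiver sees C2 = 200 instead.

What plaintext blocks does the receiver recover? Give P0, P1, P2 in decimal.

CTR decryption: S_i = E(K, T_i) where T_i is the counter for block i; P_i = C_i ⊕ S_i.
Only C2 changed, to 200. In CTR, a change in C_i flips the same bit in P_i only; the keystream is unaffected. Decrypting the received ciphertext:
P0: T = 182, S = E(K, T) = 187; 25 ⊕ 187 = 162.
P1: T = 183, S = E(K, T) = 191; 30 ⊕ 191 = 161.
P2: T = 184, S = E(K, T) = 131; 200 ⊕ 131 = 75.
Blocks that differ from the original plaintext: P2.

P0 = 162, P1 = 161, P2 = 75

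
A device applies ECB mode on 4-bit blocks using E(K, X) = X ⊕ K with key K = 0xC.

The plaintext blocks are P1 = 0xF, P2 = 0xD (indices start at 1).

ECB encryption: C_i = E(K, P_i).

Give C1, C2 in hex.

C1: E(K, 0xF) = 0x3.
C2: E(K, 0xD) = 0x1.

C1 = 0x3, C2 = 0x1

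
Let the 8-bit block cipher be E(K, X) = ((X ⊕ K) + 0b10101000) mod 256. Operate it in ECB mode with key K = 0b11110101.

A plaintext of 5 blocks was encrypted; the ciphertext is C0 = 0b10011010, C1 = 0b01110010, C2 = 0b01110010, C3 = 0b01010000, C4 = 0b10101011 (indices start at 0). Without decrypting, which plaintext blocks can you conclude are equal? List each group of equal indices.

ECB encrypts each block independently with the same key, so equal ciphertext blocks imply equal plaintext blocks.
C1 = C2 = 0b01110010, so P1 = P2.

P1 = P2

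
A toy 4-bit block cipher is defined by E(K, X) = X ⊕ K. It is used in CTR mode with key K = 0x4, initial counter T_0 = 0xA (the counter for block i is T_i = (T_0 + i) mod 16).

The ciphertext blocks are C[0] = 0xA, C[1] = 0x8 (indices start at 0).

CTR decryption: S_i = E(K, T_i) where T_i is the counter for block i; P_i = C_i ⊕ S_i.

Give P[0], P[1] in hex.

P[0]: T = 0xA, S = E(K, T) = 0xE; 0xA ⊕ 0xE = 0x4.
P[1]: T = 0xB, S = E(K, T) = 0xF; 0x8 ⊕ 0xF = 0x7.

P[0] = 0x4, P[1] = 0x7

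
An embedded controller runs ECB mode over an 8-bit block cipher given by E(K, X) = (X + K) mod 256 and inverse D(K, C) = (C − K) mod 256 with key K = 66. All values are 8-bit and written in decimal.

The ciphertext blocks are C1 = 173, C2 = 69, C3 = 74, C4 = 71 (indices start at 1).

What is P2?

ECB decryption: P_i = D(K, C_i).
P2: D(K, 69) = 3.

P2 = 3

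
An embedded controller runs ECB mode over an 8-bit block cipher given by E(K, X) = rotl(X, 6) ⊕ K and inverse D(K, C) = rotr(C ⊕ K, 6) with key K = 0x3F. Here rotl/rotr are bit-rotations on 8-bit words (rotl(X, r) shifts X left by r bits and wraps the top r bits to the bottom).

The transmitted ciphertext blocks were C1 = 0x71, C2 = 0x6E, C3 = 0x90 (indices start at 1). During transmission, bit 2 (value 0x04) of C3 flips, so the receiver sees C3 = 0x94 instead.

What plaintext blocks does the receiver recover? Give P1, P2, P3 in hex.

P1 = 0x39, P2 = 0x45, P3 = 0xAE

ECB decryption: P_i = D(K, C_i).
Only C3 changed, to 0x94. In ECB, a change in C_i affects only P_i. Decrypting the received ciphertext:
P1: D(K, 0x71) = 0x39.
P2: D(K, 0x6E) = 0x45.
P3: D(K, 0x94) = 0xAE.
Blocks that differ from the original plaintext: P3.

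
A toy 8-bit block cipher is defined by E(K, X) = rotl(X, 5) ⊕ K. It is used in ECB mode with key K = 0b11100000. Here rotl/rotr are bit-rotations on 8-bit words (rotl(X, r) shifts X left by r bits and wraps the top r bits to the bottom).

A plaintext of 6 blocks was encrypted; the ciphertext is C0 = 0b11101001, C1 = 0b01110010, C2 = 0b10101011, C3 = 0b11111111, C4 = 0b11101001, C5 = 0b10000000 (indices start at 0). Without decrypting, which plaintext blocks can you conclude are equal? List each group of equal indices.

P0 = P4

ECB encrypts each block independently with the same key, so equal ciphertext blocks imply equal plaintext blocks.
C0 = C4 = 0b11101001, so P0 = P4.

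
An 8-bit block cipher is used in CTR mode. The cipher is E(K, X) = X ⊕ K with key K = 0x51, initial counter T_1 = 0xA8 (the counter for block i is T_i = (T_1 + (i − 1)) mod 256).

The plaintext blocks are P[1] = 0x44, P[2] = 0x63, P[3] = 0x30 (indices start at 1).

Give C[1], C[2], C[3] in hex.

C[1] = 0xBD, C[2] = 0x9B, C[3] = 0xCB

CTR encryption: S_i = E(K, T_i) where T_i is the counter for block i; C_i = P_i ⊕ S_i.
C[1]: T = 0xA8, S = E(K, T) = 0xF9; 0x44 ⊕ 0xF9 = 0xBD.
C[2]: T = 0xA9, S = E(K, T) = 0xF8; 0x63 ⊕ 0xF8 = 0x9B.
C[3]: T = 0xAA, S = E(K, T) = 0xFB; 0x30 ⊕ 0xFB = 0xCB.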